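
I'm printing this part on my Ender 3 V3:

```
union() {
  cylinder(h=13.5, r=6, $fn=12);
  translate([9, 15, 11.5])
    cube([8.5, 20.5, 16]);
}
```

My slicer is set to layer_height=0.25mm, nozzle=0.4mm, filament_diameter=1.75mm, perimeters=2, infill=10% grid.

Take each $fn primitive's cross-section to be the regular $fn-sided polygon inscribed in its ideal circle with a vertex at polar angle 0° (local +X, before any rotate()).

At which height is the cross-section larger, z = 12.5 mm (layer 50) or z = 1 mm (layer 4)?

layer 50 (z = 12.5 mm)

Layer 50 (z = 12.5): the cylinder: section is a regular 12-gon, circumradius r=6 (area = (12/2)·6.000²·sin(360°/12) = 108.00 mm²); the cube at (9, 15) (footprint 8.5×20.5) is included at this height (area 174.25 mm²); Merging all regions: the 2 present regions are separate (no shared area or edge), so areas and boundary lengths simply add and each stays a separate island — area = 282.25 mm². So its area = 282.25 mm². Layer 4 (z = 1): the cylinder: section is a regular 12-gon, circumradius r=6 (area = (12/2)·6.000²·sin(360°/12) = 108.00 mm²); the cube at (9, 15) is absent (z outside [11.5, 27.5]); Merging all regions: only the r=6 cylinder is present, so the union is just that shape — area = 108.00 mm². So its area = 108.00 mm². Layer 50 is larger (282.25 vs 108.00 mm²).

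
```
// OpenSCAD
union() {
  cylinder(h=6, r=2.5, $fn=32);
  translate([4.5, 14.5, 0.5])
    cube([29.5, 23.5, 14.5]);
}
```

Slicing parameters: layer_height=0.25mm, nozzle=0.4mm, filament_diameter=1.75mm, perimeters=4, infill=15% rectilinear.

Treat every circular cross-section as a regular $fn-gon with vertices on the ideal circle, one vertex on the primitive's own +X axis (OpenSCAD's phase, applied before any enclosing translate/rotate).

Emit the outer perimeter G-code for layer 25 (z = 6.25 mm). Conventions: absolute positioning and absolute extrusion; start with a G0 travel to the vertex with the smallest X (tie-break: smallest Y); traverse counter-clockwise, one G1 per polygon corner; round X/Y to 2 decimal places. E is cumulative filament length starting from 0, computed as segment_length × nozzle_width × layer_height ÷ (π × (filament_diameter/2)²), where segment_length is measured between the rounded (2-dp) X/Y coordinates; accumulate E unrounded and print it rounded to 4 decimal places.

G0 X4.50 Y14.50 Z6.25
G1 X34.00 Y14.50 E1.2265
G1 X34.00 Y38.00 E2.2035
G1 X4.50 Y38.00 E3.4300
G1 X4.50 Y14.50 E4.4070

At z = 6.25 mm: the cylinder is not intersected at this z (z outside [0, 6]); the cube at (4.5, 14.5) is present — its section is the full 29.5×23.5 rectangle; Merging all regions: only the 29.5×23.5 cube at (4.5, 14.5) is present, so the union is just that shape — 1 connected region. The outline is a single polygon with 4 vertices. Extrusion per mm of travel: 0.4 × 0.25 / (π × 0.875²) = 0.041575. Accumulating E over each segment gives final E = 4.4070.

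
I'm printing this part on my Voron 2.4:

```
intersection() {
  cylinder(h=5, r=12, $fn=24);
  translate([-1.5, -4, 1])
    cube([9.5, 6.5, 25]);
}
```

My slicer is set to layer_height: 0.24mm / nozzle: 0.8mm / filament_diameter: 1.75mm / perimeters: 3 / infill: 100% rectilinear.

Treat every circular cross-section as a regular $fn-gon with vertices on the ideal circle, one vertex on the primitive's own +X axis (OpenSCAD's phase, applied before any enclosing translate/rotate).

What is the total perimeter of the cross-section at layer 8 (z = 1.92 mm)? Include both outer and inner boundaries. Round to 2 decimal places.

32.00 mm

At z = 1.92 mm: the r=12 cylinder gives a regular 24-gon of circumradius 12 (constant along its height) (perimeter = 2·24·12.000·sin(180°/24) = 75.18 mm); the cube at (-1.5, -4) is present — its section is the full 9.5×6.5 rectangle (perimeter 32.00 mm); Keeping only the common overlap: the 9.5×6.5 cube at (-1.5, -4) lies inside the r=12 cylinder, so the common part is the 9.5×6.5 cube at (-1.5, -4) itself — boundary = 32.00 mm. Overall, the cross-section is a single solid region. Total boundary length (outer) = 32.00 mm.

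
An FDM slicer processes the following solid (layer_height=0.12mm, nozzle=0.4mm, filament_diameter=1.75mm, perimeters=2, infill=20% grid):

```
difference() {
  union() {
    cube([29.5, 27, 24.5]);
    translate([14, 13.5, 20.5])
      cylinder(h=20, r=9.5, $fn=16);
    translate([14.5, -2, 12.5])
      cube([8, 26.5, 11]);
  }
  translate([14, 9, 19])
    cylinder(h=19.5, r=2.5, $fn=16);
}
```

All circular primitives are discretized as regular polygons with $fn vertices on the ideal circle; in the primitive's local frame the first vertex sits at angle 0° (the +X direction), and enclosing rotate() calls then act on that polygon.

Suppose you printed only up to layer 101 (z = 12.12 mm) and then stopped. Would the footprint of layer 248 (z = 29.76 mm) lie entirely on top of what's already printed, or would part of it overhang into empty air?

entirely on top

Compare the two slices. At z = 12.12: the cube is present — its section is the full 29.5×27 rectangle (area 796.50 mm²); the cylinder at (14, 13.5) does not reach this height (z outside [20.5, 40.5]); the cube at (14.5, -2) does not reach this height (z outside [12.5, 23.5]); Merging all regions: only the 29.5×27 cube is present, so the union is just that shape — area = 796.50 mm²; the cylinder at (14, 9) is absent (z outside [19, 38.5]); After the difference (first − rest): none of the subtracted shapes is present at this height, so that combined region is unchanged — area = 796.50 mm². At z = 29.76: the cube is not intersected at this z (z outside [0, 24.5]); the cylinder at (14, 13.5): section is a regular 16-gon, circumradius r=9.5 (area = (16/2)·9.500²·sin(360°/16) = 276.30 mm²); the cube at (14.5, -2) does not reach this height (z outside [12.5, 23.5]); Taking the union: only the r=9.5 cylinder at (14, 13.5) is present, so the union is just that shape — area = 276.30 mm²; the r=2.5 cylinder at (14, 9) gives a regular 16-gon of circumradius 2.5 (constant along its height) (area = (16/2)·2.500²·sin(360°/16) = 19.13 mm²); Subtracting the remaining from the first: starting from that combined region (276.30 mm²), the r=2.5 cylinder at (14, 9) lies wholly inside it (removes its full 19.13 mm² and its 15.61 mm outline becomes a hole wall) — area = 257.16 mm². Checking containment: the cross-section at z = 29.76 is a subset of the cross-section at z = 12.12.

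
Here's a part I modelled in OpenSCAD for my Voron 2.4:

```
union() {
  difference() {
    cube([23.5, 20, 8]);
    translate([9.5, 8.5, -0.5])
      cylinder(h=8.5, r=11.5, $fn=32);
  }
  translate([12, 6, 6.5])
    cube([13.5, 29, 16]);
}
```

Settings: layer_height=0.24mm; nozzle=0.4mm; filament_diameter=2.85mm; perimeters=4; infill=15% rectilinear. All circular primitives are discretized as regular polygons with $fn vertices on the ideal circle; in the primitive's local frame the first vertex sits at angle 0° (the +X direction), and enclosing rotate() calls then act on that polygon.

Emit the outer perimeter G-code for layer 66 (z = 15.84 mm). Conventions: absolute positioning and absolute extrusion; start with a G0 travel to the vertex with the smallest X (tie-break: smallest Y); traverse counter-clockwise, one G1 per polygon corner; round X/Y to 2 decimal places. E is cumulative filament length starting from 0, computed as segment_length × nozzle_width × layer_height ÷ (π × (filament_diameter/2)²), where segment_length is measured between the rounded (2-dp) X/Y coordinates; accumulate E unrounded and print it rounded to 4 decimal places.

At z = 15.84 mm: the cube is absent (z outside [0, 8]); the cylinder at (9.5, 8.5) is not intersected at this z (z outside [-0.5, 8]); Subtracting the remaining from the first: the first operand is absent here, so nothing remains; the 13.5×29 cube at (12, 6) contributes its full rectangle; Taking the union: only the 13.5×29 cube at (12, 6) is present, so the union is just that shape — 1 connected region. The outline is a single polygon with 4 vertices. Extrusion per mm of travel: 0.4 × 0.24 / (π × 1.425²) = 0.015048. Accumulating E over each segment gives final E = 1.2791.

G0 X12.00 Y6.00 Z15.84
G1 X25.50 Y6.00 E0.2032
G1 X25.50 Y35.00 E0.6396
G1 X12.00 Y35.00 E0.8427
G1 X12.00 Y6.00 E1.2791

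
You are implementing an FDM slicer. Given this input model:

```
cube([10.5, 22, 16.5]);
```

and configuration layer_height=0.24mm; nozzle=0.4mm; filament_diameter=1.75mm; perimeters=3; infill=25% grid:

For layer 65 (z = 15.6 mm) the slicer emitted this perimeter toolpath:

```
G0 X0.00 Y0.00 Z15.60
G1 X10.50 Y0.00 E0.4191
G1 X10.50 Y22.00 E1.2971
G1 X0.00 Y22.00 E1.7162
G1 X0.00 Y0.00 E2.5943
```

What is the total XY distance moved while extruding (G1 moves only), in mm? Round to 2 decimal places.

Sum the Euclidean lengths of each G1 segment: total = 65.00 mm.

65.00 mm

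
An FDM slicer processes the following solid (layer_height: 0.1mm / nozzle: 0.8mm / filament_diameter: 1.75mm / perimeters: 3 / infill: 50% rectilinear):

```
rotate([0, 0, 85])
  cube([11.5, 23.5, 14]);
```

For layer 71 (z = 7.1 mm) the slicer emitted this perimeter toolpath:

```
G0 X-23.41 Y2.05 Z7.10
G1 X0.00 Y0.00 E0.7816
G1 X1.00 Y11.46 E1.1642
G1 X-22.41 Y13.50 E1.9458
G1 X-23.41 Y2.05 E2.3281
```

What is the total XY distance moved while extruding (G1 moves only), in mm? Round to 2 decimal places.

70.00 mm

Sum the Euclidean lengths of each G1 segment: total = 70.00 mm.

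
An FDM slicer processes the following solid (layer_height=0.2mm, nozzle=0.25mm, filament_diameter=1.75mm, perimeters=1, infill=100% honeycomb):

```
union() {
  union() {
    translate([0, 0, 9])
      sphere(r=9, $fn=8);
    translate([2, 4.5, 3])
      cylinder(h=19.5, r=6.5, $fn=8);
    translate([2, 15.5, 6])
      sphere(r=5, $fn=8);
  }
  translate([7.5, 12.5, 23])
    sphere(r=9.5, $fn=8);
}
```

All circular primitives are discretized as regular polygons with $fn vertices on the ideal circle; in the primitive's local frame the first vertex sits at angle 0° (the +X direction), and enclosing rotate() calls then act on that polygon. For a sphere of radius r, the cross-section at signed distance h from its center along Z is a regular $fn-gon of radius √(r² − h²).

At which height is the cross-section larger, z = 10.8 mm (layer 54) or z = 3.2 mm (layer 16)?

layer 54 (z = 10.8 mm)

Layer 54 (z = 10.8): the r=9 sphere contributes a regular 8-gon of circumradius √(9²−1.8²) = 8.818 (area = (8/2)·8.818²·sin(360°/8) = 219.94 mm²); the cylinder at (2, 4.5): section is a regular 8-gon, circumradius r=6.5 (area = (8/2)·6.500²·sin(360°/8) = 119.50 mm²); the sphere at (2, 15.5): section is a regular 8-gon, circumradius = √(r²−h²) = √(5²−4.8²) = 1.400 (area = (8/2)·1.400²·sin(360°/8) = 5.54 mm²); Combining (union): the regions partially overlap — summed areas 344.98 mm² minus the doubly-counted overlap 91.54 mm² gives 253.45 mm² — area = 253.45 mm²; the sphere at (7.5, 12.5) is not intersected at this z (|z−center|=12.200 > r=9.5); Merging all regions: only the result so far is present, so the union is just that shape — area = 253.45 mm². So its area = 253.45 mm². Layer 16 (z = 3.2): the r=9 sphere slices to a regular 8-gon of circumradius 6.882 (√(r²−h²) with h=5.8 from center) (area = (8/2)·6.882²·sin(360°/8) = 133.95 mm²); the cylinder at (2, 4.5): section is a regular 8-gon, circumradius r=6.5 (area = (8/2)·6.500²·sin(360°/8) = 119.50 mm²); the r=5 sphere at (2, 15.5) contributes a regular 8-gon of circumradius √(5²−2.8²) = 4.142 (area = (8/2)·4.142²·sin(360°/8) = 48.54 mm²); Taking the union: the regions partially overlap — summed areas 301.99 mm² minus the doubly-counted overlap 65.60 mm² gives 236.39 mm² — area = 236.39 mm²; the sphere at (7.5, 12.5) is absent (|z−center|=19.800 > r=9.5); Taking the union: only the result so far is present, so the union is just that shape — area = 236.39 mm². So its area = 236.39 mm². Layer 54 is larger (253.45 vs 236.39 mm²).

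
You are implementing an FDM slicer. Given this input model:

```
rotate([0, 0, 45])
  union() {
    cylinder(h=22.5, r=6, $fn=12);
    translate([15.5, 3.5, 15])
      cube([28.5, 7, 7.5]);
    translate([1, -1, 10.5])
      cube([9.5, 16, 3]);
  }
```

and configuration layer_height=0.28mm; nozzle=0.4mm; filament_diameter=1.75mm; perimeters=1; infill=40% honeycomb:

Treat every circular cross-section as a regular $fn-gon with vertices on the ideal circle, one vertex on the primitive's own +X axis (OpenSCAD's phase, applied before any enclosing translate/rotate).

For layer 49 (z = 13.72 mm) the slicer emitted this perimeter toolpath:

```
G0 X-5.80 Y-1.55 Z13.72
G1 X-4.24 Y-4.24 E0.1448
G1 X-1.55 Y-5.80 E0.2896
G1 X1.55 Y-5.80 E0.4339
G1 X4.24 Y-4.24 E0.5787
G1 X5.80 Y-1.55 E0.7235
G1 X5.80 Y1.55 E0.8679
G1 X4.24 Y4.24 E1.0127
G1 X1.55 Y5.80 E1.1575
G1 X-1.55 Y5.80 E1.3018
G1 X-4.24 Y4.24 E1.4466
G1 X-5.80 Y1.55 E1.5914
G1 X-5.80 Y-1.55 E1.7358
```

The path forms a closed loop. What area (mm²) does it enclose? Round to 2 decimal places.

108.04 mm²

Apply the shoelace formula to the sequence of (X, Y) vertices; enclosed area = 108.04 mm².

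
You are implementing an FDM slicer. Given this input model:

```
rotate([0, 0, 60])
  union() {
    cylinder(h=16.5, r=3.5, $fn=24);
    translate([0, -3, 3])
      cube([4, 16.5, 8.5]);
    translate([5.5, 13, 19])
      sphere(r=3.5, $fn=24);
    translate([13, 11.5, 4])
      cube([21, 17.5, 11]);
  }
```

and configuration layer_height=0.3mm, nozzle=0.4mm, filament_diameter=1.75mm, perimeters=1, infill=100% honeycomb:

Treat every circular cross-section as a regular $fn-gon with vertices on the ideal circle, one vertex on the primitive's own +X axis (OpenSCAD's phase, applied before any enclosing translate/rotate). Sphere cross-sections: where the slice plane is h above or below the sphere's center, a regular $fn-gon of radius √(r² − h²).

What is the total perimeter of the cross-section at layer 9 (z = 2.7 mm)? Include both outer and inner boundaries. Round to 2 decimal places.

At z = 2.7 mm: the r=3.5 cylinder contributes a regular 24-gon of circumradius 3.5 (perimeter = 2·24·3.500·sin(180°/24) = 21.93 mm); the cube at (0, -3) is absent (z outside [3, 11.5]); the sphere at (5.5, 13) is not intersected at this z (|z−center|=16.300 > r=3.5); the cube at (13, 11.5) is absent (z outside [4, 15]); Merging all regions: only the r=3.5 cylinder is present, so the union is just that shape — boundary = 21.93 mm; (rotated 60° about Z; rotation is an isometry so areas/perimeters/island counts are preserved). Overall, the cross-section is a single solid region. Total boundary length (outer) = 21.93 mm.

21.93 mm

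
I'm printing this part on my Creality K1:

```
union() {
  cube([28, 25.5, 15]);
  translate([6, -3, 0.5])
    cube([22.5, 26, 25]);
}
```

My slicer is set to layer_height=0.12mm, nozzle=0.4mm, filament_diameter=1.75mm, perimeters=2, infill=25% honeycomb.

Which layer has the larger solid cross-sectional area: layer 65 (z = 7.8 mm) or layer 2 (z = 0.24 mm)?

Layer 65 (z = 7.8): the cube is present — its section is the full 28×25.5 rectangle (area 714.00 mm²); the cube at (6, -3) (footprint 22.5×26) is included at this height (area 585.00 mm²); Taking the union: the regions partially overlap — summed areas 1299.00 mm² minus the doubly-counted overlap 506.00 mm² gives 793.00 mm² — area = 793.00 mm². So its area = 793.00 mm². Layer 2 (z = 0.24): the cube is present — its section is the full 28×25.5 rectangle (area 714.00 mm²); the cube at (6, -3) is not intersected at this z (z outside [0.5, 25.5]); Combining (union): only the 28×25.5 cube is present, so the union is just that shape — area = 714.00 mm². So its area = 714.00 mm². Layer 65 is larger (793.00 vs 714.00 mm²).

layer 65 (z = 7.8 mm)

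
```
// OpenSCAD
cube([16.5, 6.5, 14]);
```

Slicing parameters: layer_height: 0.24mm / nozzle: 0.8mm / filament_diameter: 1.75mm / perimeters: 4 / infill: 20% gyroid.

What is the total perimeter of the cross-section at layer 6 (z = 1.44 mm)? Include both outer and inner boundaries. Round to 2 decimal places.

At z = 1.44 mm: the cube (footprint 16.5×6.5) is included at this height (perimeter 46.00 mm). Overall, the cross-section is a single solid region. Total boundary length (outer) = 46.00 mm.

46.00 mm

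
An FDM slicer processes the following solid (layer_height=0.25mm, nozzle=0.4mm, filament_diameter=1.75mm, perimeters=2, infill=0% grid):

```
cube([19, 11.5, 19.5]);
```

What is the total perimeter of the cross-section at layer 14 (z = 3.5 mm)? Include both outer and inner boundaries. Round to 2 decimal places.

At z = 3.5 mm: the cube is present — its section is the full 19×11.5 rectangle (perimeter 61.00 mm). Overall, the cross-section is a single solid region. Total boundary length (outer) = 61.00 mm.

61.00 mm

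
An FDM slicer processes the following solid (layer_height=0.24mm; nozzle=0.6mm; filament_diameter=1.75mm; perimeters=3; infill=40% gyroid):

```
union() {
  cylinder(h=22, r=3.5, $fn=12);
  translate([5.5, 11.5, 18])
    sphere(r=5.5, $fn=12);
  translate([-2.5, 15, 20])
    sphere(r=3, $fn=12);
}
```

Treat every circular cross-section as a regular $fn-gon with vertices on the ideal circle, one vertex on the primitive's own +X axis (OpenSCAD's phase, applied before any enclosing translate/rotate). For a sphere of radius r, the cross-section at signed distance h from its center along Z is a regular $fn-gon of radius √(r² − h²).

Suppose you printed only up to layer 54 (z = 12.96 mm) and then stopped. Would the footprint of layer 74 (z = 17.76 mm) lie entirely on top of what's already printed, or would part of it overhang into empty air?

part overhangs

Compare the two slices. At z = 12.96: the r=3.5 cylinder contributes a regular 12-gon of circumradius 3.5 (area = (12/2)·3.500²·sin(360°/12) = 36.75 mm²); the r=5.5 sphere at (5.5, 11.5) contributes a regular 12-gon of circumradius √(5.5²−5.04²) = 2.202 (area = (12/2)·2.202²·sin(360°/12) = 14.55 mm²); the sphere at (-2.5, 15) is absent (|z−center|=7.040 > r=3); Merging all regions: the 2 present regions are separate (no shared area or edge), so areas and boundary lengths simply add and each stays a separate island — area = 51.30 mm². At z = 17.76: the cylinder: section is a regular 12-gon, circumradius r=3.5 (area = (12/2)·3.500²·sin(360°/12) = 36.75 mm²); the r=5.5 sphere at (5.5, 11.5) contributes a regular 12-gon of circumradius √(5.5²−0.24²) = 5.495 (area = (12/2)·5.495²·sin(360°/12) = 90.58 mm²); the sphere at (-2.5, 15): section is a regular 12-gon, circumradius = √(r²−h²) = √(3²−2.24²) = 1.996 (area = (12/2)·1.996²·sin(360°/12) = 11.95 mm²); Merging all regions: the 3 present regions are separate (no shared area or edge), so areas and boundary lengths simply add and each stays a separate island — area = 139.27 mm². Checking containment: at z = 17.76 the cross-section extends beyond the z = 12.96 cross-section by about 87.98 mm².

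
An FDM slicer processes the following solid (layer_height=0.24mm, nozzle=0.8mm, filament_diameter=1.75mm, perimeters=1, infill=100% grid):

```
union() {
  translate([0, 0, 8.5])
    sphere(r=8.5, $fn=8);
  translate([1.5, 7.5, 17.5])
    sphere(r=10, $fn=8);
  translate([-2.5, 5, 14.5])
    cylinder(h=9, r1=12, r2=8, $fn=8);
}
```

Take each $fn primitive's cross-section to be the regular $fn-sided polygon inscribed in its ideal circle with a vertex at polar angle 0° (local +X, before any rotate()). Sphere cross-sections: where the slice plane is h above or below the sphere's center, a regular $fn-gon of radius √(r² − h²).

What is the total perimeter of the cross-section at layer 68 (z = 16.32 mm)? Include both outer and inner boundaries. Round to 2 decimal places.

At z = 16.32 mm: the r=8.5 sphere contributes a regular 8-gon of circumradius √(8.5²−7.82²) = 3.331 (perimeter = 2·8·3.331·sin(180°/8) = 20.40 mm); the r=10 sphere at (1.5, 7.5) contributes a regular 8-gon of circumradius √(10²−1.18²) = 9.930 (perimeter = 2·8·9.930·sin(180°/8) = 60.80 mm); the cone at (-2.5, 5): at t=0.202 of its height the radius interpolates to r₁+(r₂−r₁)t = 11.191, giving a regular 8-gon of that circumradius (perimeter = 2·8·11.191·sin(180°/8) = 68.52 mm); Combining (union): the regions partially overlap (shared area 250.65 mm²), so the edge portions inside another operand are dropped and the merged outline is re-measured after clipping — boundary = 74.93 mm. Overall, the cross-section is a single solid region. Total boundary length (outer) = 74.93 mm.

74.93 mm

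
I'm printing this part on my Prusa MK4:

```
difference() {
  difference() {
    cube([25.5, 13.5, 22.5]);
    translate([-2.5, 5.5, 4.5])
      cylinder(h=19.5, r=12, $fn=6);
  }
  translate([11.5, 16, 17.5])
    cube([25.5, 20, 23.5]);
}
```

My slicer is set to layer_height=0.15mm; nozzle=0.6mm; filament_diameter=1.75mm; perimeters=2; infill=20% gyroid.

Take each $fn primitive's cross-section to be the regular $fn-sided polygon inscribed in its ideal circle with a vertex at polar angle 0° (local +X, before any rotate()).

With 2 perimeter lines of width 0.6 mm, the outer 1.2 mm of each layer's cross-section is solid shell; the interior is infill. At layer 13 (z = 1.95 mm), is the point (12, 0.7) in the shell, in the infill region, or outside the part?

At z = 1.95 mm: the 25.5×13.5 cube contributes its full rectangle; the cylinder at (-2.5, 5.5) is not intersected at this z (z outside [4.5, 24]); After the difference (first − rest): none of the subtracted shapes is present at this height, so the 25.5×13.5 cube is unchanged — 1 connected region; the cube at (11.5, 16) does not reach this height (z outside [17.5, 41]); After the difference (first − rest): none of the subtracted shapes is present at this height, so the result so far is unchanged — 1 connected region. Overall, the cross-section is a single solid region. The nearest boundary edge runs (0.00, 0.00)→(25.50, 0.00); distance from the point to it = 0.70 mm. The point is inside the cross-section, 0.70 mm from the nearest boundary — within the 1.2 mm shell band (2 × 0.6).

shell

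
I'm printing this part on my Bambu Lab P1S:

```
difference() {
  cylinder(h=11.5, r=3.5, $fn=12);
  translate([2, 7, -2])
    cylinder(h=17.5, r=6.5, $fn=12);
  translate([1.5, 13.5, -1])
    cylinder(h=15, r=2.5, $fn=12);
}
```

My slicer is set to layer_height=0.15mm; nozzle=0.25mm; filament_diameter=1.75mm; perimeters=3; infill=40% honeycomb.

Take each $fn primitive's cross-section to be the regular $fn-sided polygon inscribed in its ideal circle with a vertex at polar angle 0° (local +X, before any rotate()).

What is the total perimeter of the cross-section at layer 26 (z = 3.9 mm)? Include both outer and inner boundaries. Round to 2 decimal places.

20.76 mm

At z = 3.9 mm: the r=3.5 cylinder gives a regular 12-gon of circumradius 3.5 (constant along its height) (perimeter = 2·12·3.500·sin(180°/12) = 21.74 mm); the r=6.5 cylinder at (2, 7) gives a regular 12-gon of circumradius 6.5 (constant along its height) (perimeter = 2·12·6.500·sin(180°/12) = 40.38 mm); the r=2.5 cylinder at (1.5, 13.5) gives a regular 12-gon of circumradius 2.5 (constant along its height) (perimeter = 2·12·2.500·sin(180°/12) = 15.53 mm); Taking the first minus the rest: starting from the r=3.5 cylinder, the r=6.5 cylinder at (2, 7) partially overlaps it — only the 10.44 mm² overlap (of its 126.75 mm²) is removed, clipping the outline; the r=2.5 cylinder at (1.5, 13.5) misses the remaining region (no effect) — boundary = 20.76 mm. Overall, the cross-section is a single solid region. Total boundary length (outer) = 20.76 mm.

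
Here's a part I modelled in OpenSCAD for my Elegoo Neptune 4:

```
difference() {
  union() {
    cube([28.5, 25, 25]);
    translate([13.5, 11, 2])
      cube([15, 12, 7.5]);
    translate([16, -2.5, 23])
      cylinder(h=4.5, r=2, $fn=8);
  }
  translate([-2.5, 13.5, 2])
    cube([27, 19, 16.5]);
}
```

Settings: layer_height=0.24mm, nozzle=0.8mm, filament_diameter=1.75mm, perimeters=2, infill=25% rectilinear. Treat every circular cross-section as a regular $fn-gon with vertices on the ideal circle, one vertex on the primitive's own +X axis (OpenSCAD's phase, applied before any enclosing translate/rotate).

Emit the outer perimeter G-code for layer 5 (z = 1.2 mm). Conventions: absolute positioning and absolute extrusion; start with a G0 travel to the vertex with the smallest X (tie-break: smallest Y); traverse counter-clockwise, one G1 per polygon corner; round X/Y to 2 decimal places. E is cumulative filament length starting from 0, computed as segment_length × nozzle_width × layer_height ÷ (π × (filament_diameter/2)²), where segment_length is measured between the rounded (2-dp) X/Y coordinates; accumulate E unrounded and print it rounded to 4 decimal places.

At z = 1.2 mm: the 28.5×25 cube contributes its full rectangle; the cube at (13.5, 11) does not reach this height (z outside [2, 9.5]); the cylinder at (16, -2.5) is absent (z outside [23, 27.5]); Combining (union): only the 28.5×25 cube is present, so the union is just that shape — 1 connected region; the cube at (-2.5, 13.5) does not reach this height (z outside [2, 18.5]); Subtracting the remaining from the first: none of the subtracted shapes is present at this height, so the result so far is unchanged — 1 connected region. The outline is a single polygon with 4 vertices. Extrusion per mm of travel: 0.8 × 0.24 / (π × 0.875²) = 0.079824. Accumulating E over each segment gives final E = 8.5412.

G0 X0.00 Y0.00 Z1.20
G1 X28.50 Y0.00 E2.2750
G1 X28.50 Y25.00 E4.2706
G1 X0.00 Y25.00 E6.5456
G1 X0.00 Y0.00 E8.5412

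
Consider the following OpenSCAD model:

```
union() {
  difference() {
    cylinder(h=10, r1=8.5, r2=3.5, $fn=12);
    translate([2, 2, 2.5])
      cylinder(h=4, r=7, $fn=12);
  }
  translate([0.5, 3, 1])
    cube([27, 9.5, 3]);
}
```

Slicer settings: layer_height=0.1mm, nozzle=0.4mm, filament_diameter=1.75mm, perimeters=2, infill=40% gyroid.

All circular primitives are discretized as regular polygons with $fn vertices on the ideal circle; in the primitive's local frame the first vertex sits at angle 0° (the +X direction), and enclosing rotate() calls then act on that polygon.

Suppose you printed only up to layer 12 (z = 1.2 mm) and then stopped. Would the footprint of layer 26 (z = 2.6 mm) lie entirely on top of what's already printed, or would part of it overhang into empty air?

entirely on top

Compare the two slices. At z = 1.2: the cone contributes a regular 12-gon of circumradius 7.900 (interpolated between r1=8.5 and r2=3.5 at t=0.120) (area = (12/2)·7.900²·sin(360°/12) = 187.23 mm²); the cylinder at (2, 2) does not reach this height (z outside [2.5, 6.5]); After the difference (first − rest): none of the subtracted shapes is present at this height, so the cone is unchanged — area = 187.23 mm²; the cube at (0.5, 3) (footprint 27×9.5) is included at this height (area 256.50 mm²); Taking the union: the regions partially overlap — summed areas 443.73 mm² minus the doubly-counted overlap 21.90 mm² gives 421.83 mm² — area = 421.83 mm². At z = 2.6: the cone: at t=0.260 of its height the radius interpolates to r₁+(r₂−r₁)t = 7.200, giving a regular 12-gon of that circumradius (area = (12/2)·7.200²·sin(360°/12) = 155.52 mm²); the cylinder at (2, 2): section is a regular 12-gon, circumradius r=7 (area = (12/2)·7.000²·sin(360°/12) = 147.00 mm²); After the difference (first − rest): starting from the cone (155.52 mm²), the r=7 cylinder at (2, 2) partially overlaps it — only the 112.23 mm² overlap (of its 147.00 mm²) is removed, clipping the outline — area = 43.29 mm²; the cube at (0.5, 3) is present — its section is the full 27×9.5 rectangle (area 256.50 mm²); Taking the union: the 2 present regions are separate (no shared area or edge), so areas and boundary lengths simply add and each stays a separate island — area = 299.79 mm². Checking containment: the cross-section at z = 2.6 is a subset of the cross-section at z = 1.2.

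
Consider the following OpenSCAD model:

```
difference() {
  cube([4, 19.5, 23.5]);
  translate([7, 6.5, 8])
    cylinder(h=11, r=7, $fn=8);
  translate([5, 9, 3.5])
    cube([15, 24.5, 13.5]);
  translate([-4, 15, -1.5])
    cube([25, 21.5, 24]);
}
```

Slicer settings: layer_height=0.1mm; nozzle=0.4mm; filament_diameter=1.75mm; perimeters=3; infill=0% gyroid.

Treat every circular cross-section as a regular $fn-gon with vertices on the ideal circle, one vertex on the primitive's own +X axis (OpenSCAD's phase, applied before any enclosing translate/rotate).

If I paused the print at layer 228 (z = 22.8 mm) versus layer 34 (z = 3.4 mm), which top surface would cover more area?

layer 228 (z = 22.8 mm)

Layer 228 (z = 22.8): the 4×19.5 cube contributes its full rectangle (area 78.00 mm²); the cylinder at (7, 6.5) is absent (z outside [8, 19]); the cube at (5, 9) is not intersected at this z (z outside [3.5, 17]); the cube at (-4, 15) is absent (z outside [-1.5, 22.5]); Subtracting the remaining from the first: none of the subtracted shapes is present at this height, so the 4×19.5 cube is unchanged — area = 78.00 mm². So its area = 78.00 mm². Layer 34 (z = 3.4): the cube is present — its section is the full 4×19.5 rectangle (area 78.00 mm²); the cylinder at (7, 6.5) is absent (z outside [8, 19]); the cube at (5, 9) is absent (z outside [3.5, 17]); the cube at (-4, 15) is present — its section is the full 25×21.5 rectangle (area 537.50 mm²); Subtracting the remaining from the first: starting from the 4×19.5 cube (78.00 mm²), the 25×21.5 cube at (-4, 15) partially overlaps it — only the 18.00 mm² overlap (of its 537.50 mm²) is removed, clipping the outline — area = 60.00 mm². So its area = 60.00 mm². Layer 228 is larger (78.00 vs 60.00 mm²).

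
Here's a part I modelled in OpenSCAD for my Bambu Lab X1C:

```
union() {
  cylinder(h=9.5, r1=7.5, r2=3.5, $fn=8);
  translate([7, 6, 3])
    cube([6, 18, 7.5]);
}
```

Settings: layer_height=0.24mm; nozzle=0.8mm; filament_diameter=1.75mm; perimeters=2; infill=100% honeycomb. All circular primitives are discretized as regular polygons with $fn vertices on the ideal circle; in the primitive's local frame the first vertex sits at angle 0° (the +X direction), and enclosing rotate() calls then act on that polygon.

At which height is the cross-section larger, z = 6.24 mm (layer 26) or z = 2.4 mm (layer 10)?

Layer 26 (z = 6.24): the cone: at t=0.657 of its height the radius interpolates to r₁+(r₂−r₁)t = 4.873, giving a regular 8-gon of that circumradius (area = (8/2)·4.873²·sin(360°/8) = 67.15 mm²); the cube at (7, 6) is present — its section is the full 6×18 rectangle (area 108.00 mm²); Taking the union: the 2 present regions are separate (no shared area or edge), so areas and boundary lengths simply add and each stays a separate island — area = 175.15 mm². So its area = 175.15 mm². Layer 10 (z = 2.4): the cone (r1=7.5→r2=3.5) has section circumradius 6.489 here — a regular 8-gon (area = (8/2)·6.489²·sin(360°/8) = 119.11 mm²); the cube at (7, 6) is absent (z outside [3, 10.5]); Combining (union): only the cone is present, so the union is just that shape — area = 119.11 mm². So its area = 119.11 mm². Layer 26 is larger (175.15 vs 119.11 mm²).

layer 26 (z = 6.24 mm)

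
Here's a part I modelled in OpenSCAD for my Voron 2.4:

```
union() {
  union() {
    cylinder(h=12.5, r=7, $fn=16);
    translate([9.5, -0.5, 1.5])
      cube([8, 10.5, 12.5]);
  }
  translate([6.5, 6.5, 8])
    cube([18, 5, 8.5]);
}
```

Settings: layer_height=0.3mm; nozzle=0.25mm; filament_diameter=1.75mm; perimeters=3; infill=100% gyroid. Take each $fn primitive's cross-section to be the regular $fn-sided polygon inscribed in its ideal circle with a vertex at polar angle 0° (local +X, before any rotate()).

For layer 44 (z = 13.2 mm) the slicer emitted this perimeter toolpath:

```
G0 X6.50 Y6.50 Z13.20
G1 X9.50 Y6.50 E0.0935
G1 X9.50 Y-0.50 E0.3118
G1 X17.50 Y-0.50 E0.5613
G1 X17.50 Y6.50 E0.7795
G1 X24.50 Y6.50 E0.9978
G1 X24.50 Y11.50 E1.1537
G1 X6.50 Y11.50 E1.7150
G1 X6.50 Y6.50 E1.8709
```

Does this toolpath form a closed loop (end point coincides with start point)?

yes

Start point (G0): (6.50, 6.50). End point (last G1): the path returns to the start — closed.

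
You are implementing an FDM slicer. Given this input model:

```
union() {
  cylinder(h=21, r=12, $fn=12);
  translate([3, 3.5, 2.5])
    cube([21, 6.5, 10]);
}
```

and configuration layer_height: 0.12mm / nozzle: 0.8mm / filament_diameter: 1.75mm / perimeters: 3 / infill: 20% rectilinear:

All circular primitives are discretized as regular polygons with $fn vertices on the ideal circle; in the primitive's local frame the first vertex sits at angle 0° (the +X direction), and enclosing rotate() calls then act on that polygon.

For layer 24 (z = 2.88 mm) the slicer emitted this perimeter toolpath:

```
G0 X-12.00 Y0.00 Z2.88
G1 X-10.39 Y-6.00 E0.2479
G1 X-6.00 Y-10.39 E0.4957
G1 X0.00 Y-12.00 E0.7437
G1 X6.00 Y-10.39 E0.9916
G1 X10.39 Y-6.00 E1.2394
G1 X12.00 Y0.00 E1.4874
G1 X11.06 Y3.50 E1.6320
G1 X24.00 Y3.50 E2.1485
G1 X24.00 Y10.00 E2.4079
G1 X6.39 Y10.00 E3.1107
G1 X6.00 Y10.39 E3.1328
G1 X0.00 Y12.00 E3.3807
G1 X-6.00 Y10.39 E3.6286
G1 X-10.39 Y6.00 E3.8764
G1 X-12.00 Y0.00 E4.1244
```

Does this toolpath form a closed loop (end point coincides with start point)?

Start point (G0): (-12.00, 0.00). End point (last G1): the path returns to the start — closed.

yes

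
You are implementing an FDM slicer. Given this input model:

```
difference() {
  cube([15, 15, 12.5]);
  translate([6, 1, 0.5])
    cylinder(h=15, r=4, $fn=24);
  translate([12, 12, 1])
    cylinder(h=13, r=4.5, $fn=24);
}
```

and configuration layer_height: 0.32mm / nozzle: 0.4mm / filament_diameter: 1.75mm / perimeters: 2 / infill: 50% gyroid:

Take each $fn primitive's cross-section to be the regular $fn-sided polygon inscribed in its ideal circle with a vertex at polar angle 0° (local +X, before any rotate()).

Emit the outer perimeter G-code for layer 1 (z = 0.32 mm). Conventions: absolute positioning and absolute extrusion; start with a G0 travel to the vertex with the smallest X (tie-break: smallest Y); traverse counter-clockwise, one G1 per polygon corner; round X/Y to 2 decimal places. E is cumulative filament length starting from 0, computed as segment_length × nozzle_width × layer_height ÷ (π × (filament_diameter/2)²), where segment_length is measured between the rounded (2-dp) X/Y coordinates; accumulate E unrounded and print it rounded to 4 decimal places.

At z = 0.32 mm: the 15×15 cube contributes its full rectangle; the cylinder at (6, 1) is absent (z outside [0.5, 15.5]); the cylinder at (12, 12) is not intersected at this z (z outside [1, 14]); Taking the first minus the rest: none of the subtracted shapes is present at this height, so the 15×15 cube is unchanged — 1 connected region. The outline is a single polygon with 4 vertices. Extrusion per mm of travel: 0.4 × 0.32 / (π × 0.875²) = 0.053216. Accumulating E over each segment gives final E = 3.1930.

G0 X0.00 Y0.00 Z0.32
G1 X15.00 Y0.00 E0.7982
G1 X15.00 Y15.00 E1.5965
G1 X0.00 Y15.00 E2.3947
G1 X0.00 Y0.00 E3.1930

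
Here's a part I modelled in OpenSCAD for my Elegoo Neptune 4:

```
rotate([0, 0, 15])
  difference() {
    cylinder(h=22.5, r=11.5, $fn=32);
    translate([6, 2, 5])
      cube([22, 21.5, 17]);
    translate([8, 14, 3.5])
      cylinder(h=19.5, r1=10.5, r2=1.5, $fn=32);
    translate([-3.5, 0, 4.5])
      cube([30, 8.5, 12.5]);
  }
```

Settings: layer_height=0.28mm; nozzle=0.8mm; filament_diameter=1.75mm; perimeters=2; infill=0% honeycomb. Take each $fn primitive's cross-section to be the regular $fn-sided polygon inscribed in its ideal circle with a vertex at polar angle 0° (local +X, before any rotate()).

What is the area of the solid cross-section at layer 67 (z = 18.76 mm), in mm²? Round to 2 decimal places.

At z = 18.76 mm: the r=11.5 cylinder contributes a regular 32-gon of circumradius 11.5 (area = (32/2)·11.500²·sin(360°/32) = 412.81 mm²); the 22×21.5 cube at (6, 2) contributes its full rectangle (area 473.00 mm²); the cone at (8, 14): at t=0.783 of its height the radius interpolates to r₁+(r₂−r₁)t = 3.457, giving a regular 32-gon of that circumradius (area = (32/2)·3.457²·sin(360°/32) = 37.30 mm²); the cube at (-3.5, 0) does not reach this height (z outside [4.5, 17]); Taking the first minus the rest: starting from the r=11.5 cylinder (412.81 mm²), the 22×21.5 cube at (6, 2) partially overlaps it — only the 26.91 mm² overlap (of its 473.00 mm²) is removed, clipping the outline; the cone at (8, 14) misses the remaining region (no effect) — area = 385.90 mm²; (rotated 15° about Z; rotation is an isometry so areas/perimeters/island counts are preserved). Overall, the cross-section is a single solid region. Net area = 385.90 mm².

385.90 mm²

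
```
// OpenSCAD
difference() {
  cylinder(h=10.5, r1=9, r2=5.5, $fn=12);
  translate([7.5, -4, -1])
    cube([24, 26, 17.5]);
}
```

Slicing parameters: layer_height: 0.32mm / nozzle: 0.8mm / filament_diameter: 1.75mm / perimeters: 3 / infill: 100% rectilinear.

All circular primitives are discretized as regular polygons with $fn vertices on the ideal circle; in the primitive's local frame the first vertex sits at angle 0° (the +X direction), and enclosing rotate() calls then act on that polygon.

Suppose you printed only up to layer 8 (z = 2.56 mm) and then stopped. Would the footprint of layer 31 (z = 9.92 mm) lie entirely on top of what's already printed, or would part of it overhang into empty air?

Compare the two slices. At z = 2.56: the cone contributes a regular 12-gon of circumradius 8.147 (interpolated between r1=9 and r2=5.5 at t=0.244) (area = (12/2)·8.147²·sin(360°/12) = 199.10 mm²); the cube at (7.5, -4) (footprint 24×26) is included at this height (area 624.00 mm²); Subtracting the remaining from the first: starting from the cone (199.10 mm²), the 24×26 cube at (7.5, -4) partially overlaps it — only the 1.56 mm² overlap (of its 624.00 mm²) is removed, clipping the outline — area = 197.54 mm². At z = 9.92: the cone (r1=9→r2=5.5) has section circumradius 5.693 here — a regular 12-gon (area = (12/2)·5.693²·sin(360°/12) = 97.24 mm²); the cube at (7.5, -4) is present — its section is the full 24×26 rectangle (area 624.00 mm²); Taking the first minus the rest: starting from the cone (97.24 mm²), the 24×26 cube at (7.5, -4) misses the remaining region (no effect) — area = 97.24 mm². Checking containment: the cross-section at z = 9.92 is a subset of the cross-section at z = 2.56.

entirely on top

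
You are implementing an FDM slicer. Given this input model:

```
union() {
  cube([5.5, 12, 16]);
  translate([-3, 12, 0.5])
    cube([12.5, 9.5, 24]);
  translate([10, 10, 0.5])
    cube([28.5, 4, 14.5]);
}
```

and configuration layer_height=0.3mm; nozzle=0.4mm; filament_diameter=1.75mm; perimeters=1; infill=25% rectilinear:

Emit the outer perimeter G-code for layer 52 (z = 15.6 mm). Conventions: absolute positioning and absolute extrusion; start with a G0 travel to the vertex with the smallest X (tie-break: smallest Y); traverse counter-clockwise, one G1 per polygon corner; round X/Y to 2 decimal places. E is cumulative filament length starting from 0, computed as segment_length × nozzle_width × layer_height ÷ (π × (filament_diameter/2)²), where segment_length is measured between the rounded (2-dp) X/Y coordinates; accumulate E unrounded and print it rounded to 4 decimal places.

G0 X-3.00 Y12.00 Z15.60
G1 X0.00 Y12.00 E0.1497
G1 X0.00 Y0.00 E0.7484
G1 X5.50 Y0.00 E1.0227
G1 X5.50 Y12.00 E1.6214
G1 X9.50 Y12.00 E1.8210
G1 X9.50 Y21.50 E2.2949
G1 X-3.00 Y21.50 E2.9186
G1 X-3.00 Y12.00 E3.3925

At z = 15.6 mm: the cube (footprint 5.5×12) is included at this height; the cube at (-3, 12) is present — its section is the full 12.5×9.5 rectangle; the cube at (10, 10) is not intersected at this z (z outside [0.5, 15]); Merging all regions: the 2 present regions share edge segments without overlapping in area, so areas simply add but the touching pieces fuse into one outline (the shared edge portions become interior and drop out of the boundary) — 1 connected region. The outline is a single polygon with 8 vertices. Extrusion per mm of travel: 0.4 × 0.3 / (π × 0.875²) = 0.049890. Accumulating E over each segment gives final E = 3.3925.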